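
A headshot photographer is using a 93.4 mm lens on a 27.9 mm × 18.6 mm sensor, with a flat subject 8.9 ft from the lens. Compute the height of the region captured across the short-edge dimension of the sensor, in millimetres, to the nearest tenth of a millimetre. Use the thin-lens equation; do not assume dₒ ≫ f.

dₒ: 8.9 ft × 304.8 mm/ft = 2712.72 mm.
Similar triangles through the lens centre give W/dₒ = h/dᵢ; with 1/f = 1/dₒ + 1/dᵢ this gives W = h·(dₒ − f)/f.
W = 18.6 mm × (2712.72 − 93.4) / 93.4 = 18.6 × 28.0441 ≈ 521.620 mm.

521.6 mm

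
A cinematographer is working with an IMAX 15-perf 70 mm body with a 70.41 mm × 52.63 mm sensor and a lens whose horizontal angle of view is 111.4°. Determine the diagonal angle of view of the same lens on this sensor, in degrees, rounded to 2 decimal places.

122.70°

From the horizontal AOV: f = 70.41 / (2·tan(55.7°)) = 70.41 / 2.93189 ≈ 24.0152 mm.
Sensor diagonal = √(70.41² + 52.63²) = √7727.4850 ≈ 87.9061 mm.
Diagonal AOV = 2·arctan(87.9061 / (2 × 24.0152)) = 2·arctan(1.83022) ≈ 122.6971°.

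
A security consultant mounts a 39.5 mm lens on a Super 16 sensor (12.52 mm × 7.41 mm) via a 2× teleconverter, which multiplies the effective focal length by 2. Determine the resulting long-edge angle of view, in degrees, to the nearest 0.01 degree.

Effective focal length f = 39.5 × 2 = 79 mm.
α = 2·arctan(12.52 / (2 × 79)) = 2·arctan(0.07924) ≈ 9.0614°.

9.06°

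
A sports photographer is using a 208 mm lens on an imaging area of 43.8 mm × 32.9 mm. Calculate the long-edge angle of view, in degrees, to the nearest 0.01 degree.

Angle of view α = 2·arctan(w/2f) with w = 43.8 mm and f = 208 mm.
w/2f = 0.10529; arctan(0.10529) ≈ 6.0104°, so α ≈ 12.0209°.

12.02°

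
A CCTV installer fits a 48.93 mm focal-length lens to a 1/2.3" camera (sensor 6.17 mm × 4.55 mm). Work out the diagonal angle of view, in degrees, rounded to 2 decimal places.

Sensor diagonal = √(6.17² + 4.55²) = √58.7714 ≈ 7.6663 mm.
Angle of view α = 2·arctan(d/2f) with d = 7.6663 mm and f = 48.93 mm.
d/2f = 0.07834; arctan(0.07834) ≈ 4.4793°, so α ≈ 8.9587°.

8.96°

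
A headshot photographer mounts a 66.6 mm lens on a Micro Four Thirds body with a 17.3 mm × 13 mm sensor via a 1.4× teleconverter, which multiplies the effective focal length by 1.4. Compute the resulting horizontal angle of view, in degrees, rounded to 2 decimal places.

Effective focal length f = 66.6 × 1.4 = 93.24 mm.
α = 2·arctan(17.3 / (2 × 93.24)) = 2·arctan(0.09277) ≈ 10.6005°.

10.60°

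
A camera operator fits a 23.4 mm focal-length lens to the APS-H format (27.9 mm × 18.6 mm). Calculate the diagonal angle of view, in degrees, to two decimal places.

71.24°

Sensor diagonal = √(27.9² + 18.6²) = √1124.3700 ≈ 33.5316 mm.
Angle of view α = 2·arctan(d/2f) with d = 33.5316 mm and f = 23.4 mm.
d/2f = 0.71649; arctan(0.71649) ≈ 35.6211°, so α ≈ 71.2423°.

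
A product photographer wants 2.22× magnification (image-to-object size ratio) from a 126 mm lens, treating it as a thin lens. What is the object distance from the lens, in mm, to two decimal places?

With m = dᵢ/dₒ and 1/f = 1/dₒ + 1/dᵢ, substituting dᵢ = m·dₒ gives 1/f = (1 + 1/m)/dₒ, hence dₒ = f·(1 + 1/m).
dₒ = 126 × (1 + 1/2.22) = 126 × 1.45045 ≈ 182.757 mm.

182.76 mm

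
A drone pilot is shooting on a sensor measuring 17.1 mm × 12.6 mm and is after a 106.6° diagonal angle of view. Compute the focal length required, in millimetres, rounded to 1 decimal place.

Sensor diagonal = √(17.1² + 12.6²) = √451.1700 ≈ 21.2408 mm.
From α = 2·arctan(d/2f) we get f = d / (2·tan(α/2)).
With d = 21.2408 mm and α/2 = 53.3°, tan(α/2) ≈ 1.34160, so f ≈ 21.2408 / 2.68321 ≈ 7.9162 mm.

7.9 mm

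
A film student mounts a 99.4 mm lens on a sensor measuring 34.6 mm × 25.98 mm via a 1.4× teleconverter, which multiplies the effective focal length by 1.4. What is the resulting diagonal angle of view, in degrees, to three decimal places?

17.673°

Effective focal length f = 99.4 × 1.4 = 139.16 mm.
Sensor diagonal = √(34.6² + 25.98²) = √1872.1204 ≈ 43.2680 mm.
α = 2·arctan(43.268 / (2 × 139.16)) = 2·arctan(0.15546) ≈ 17.6731°.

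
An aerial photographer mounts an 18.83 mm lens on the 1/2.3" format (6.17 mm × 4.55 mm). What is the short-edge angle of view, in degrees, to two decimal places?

13.78°

Angle of view α = 2·arctan(h/2f) with h = 4.55 mm and f = 18.83 mm.
h/2f = 0.12082; arctan(0.12082) ≈ 6.8890°, so α ≈ 13.7779°.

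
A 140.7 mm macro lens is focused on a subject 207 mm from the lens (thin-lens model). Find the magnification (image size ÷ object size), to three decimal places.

Thin lens: 1/f = 1/dₒ + 1/dᵢ → 1/dᵢ = 1/140.7 − 1/207 = 0.0022764 mm⁻¹, so dᵢ ≈ 439.2896 mm.
Magnification m = dᵢ/dₒ = 439.2896/207 ≈ 2.12217.

2.122×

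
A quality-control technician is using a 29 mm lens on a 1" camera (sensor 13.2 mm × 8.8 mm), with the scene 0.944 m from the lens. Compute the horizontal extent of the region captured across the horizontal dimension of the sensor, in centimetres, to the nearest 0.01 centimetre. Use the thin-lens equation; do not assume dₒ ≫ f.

41.65 cm

dₒ: 0.944 m = 944 mm.
Similar triangles through the lens centre give W/dₒ = w/dᵢ; with 1/f = 1/dₒ + 1/dᵢ this gives W = w·(dₒ − f)/f.
W = 13.2 mm × (944 − 29) / 29 = 13.2 × 31.5517 ≈ 416.483 mm = 41.6483 cm.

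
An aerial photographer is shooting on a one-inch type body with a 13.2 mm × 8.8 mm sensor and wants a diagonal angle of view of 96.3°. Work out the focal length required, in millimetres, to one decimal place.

7.1 mm

Sensor diagonal = √(13.2² + 8.8²) = √251.6800 ≈ 15.8644 mm.
From α = 2·arctan(d/2f) we get f = d / (2·tan(α/2)).
With d = 15.8644 mm and α/2 = 48.15°, tan(α/2) ≈ 1.11648, so f ≈ 15.8644 / 2.23295 ≈ 7.1047 mm.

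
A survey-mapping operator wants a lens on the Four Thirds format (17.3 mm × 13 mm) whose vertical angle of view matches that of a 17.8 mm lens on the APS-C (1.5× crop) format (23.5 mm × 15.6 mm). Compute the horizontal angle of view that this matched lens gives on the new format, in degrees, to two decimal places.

60.50°

Equal vertical AOV ⇒ f₂ = f₁ · 13/15.6 = 17.8 × 0.83333 ≈ 14.8333 mm.
Horizontal AOV on the new format = 2·arctan(17.3 / (2 × 14.8333)) = 2·arctan(0.58315) ≈ 60.4969°.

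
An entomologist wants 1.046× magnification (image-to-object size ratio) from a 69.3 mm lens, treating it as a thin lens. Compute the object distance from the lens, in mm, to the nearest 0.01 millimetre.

135.55 mm

With m = dᵢ/dₒ and 1/f = 1/dₒ + 1/dᵢ, substituting dᵢ = m·dₒ gives 1/f = (1 + 1/m)/dₒ, hence dₒ = f·(1 + 1/m).
dₒ = 69.3 × (1 + 1/1.046) = 69.3 × 1.95602 ≈ 135.552 mm.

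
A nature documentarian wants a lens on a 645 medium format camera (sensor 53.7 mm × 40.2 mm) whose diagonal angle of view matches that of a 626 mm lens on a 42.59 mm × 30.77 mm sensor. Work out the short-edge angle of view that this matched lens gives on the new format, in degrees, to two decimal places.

2.88°

Sensor diagonal = √(42.59² + 30.77²) = √2760.7010 ≈ 52.5424 mm.
Sensor diagonal = √(53.7² + 40.2²) = √4499.7300 ≈ 67.0800 mm.
Equal diagonal AOV ⇒ f₂ = f₁ · 67.0800/52.5424 = 626 × 1.27668 ≈ 799.2044 mm.
Short-edge AOV on the new format = 2·arctan(40.2 / (2 × 799.2044)) = 2·arctan(0.02515) ≈ 2.8814°.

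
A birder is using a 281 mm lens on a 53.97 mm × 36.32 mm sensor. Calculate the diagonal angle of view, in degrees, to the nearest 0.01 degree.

13.21°

Sensor diagonal = √(53.97² + 36.32²) = √4231.9033 ≈ 65.0531 mm.
Angle of view α = 2·arctan(d/2f) with d = 65.0531 mm and f = 281 mm.
d/2f = 0.11575; arctan(0.11575) ≈ 6.6028°, so α ≈ 13.2055°.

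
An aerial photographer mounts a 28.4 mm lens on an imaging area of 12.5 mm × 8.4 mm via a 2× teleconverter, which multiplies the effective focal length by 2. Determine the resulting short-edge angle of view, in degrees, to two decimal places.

Effective focal length f = 28.4 × 2 = 56.8 mm.
α = 2·arctan(8.4 / (2 × 56.8)) = 2·arctan(0.07394) ≈ 8.4579°.

8.46°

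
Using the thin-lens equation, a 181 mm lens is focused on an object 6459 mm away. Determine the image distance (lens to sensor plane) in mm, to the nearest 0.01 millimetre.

186.22 mm

1/dᵢ = 1/f − 1/dₒ = 1/181 − 1/6459 = 0.0053700 mm⁻¹.
dᵢ = 1/0.0053700 ≈ 186.2184 mm.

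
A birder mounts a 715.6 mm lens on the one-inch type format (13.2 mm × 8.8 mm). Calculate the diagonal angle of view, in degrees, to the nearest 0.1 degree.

Sensor diagonal = √(13.2² + 8.8²) = √251.6800 ≈ 15.8644 mm.
Angle of view α = 2·arctan(d/2f) with d = 15.8644 mm and f = 715.6 mm.
d/2f = 0.01108; arctan(0.01108) ≈ 0.6351°, so α ≈ 1.2702°.

1.3°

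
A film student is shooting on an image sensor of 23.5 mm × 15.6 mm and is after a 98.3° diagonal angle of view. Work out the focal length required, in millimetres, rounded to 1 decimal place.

12.2 mm

Sensor diagonal = √(23.5² + 15.6²) = √795.6100 ≈ 28.2066 mm.
From α = 2·arctan(d/2f) we get f = d / (2·tan(α/2)).
With d = 28.2066 mm and α/2 = 49.15°, tan(α/2) ≈ 1.15647, so f ≈ 28.2066 / 2.31294 ≈ 12.1951 mm.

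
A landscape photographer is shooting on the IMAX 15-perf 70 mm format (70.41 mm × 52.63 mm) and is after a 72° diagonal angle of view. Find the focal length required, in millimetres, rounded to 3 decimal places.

Sensor diagonal = √(70.41² + 52.63²) = √7727.4850 ≈ 87.9061 mm.
From α = 2·arctan(d/2f) we get f = d / (2·tan(α/2)).
With d = 87.9061 mm and α/2 = 36°, tan(α/2) ≈ 0.72654, so f ≈ 87.9061 / 1.45309 ≈ 60.4962 mm.

60.496 mm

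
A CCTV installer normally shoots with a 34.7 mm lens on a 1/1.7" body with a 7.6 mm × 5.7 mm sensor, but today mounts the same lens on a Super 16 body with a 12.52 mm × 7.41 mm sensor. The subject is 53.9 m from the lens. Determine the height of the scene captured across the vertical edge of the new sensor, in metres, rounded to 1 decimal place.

11.5 m

The focal length stays 34.7 mm; the relevant sensor dimension is now h = 7.41 mm. Object distance dₒ = 53.9 m = 53900 mm.
Thin-lens field height W = h·(dₒ − f)/f = 7.41 × (53900 − 34.7)/34.7 ≈ 11502.648 mm = 11.5026 m.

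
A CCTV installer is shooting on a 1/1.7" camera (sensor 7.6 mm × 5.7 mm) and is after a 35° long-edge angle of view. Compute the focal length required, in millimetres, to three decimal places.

12.052 mm

From α = 2·arctan(w/2f) we get f = w / (2·tan(α/2)).
With w = 7.6 mm and α/2 = 17.5°, tan(α/2) ≈ 0.31530, so f ≈ 7.6 / 0.63060 ≈ 12.0521 mm.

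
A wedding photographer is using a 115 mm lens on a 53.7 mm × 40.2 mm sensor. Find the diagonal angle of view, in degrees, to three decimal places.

32.519°

Sensor diagonal = √(53.7² + 40.2²) = √4499.7300 ≈ 67.0800 mm.
Angle of view α = 2·arctan(d/2f) with d = 67.0800 mm and f = 115 mm.
d/2f = 0.29165; arctan(0.29165) ≈ 16.2594°, so α ≈ 32.5189°.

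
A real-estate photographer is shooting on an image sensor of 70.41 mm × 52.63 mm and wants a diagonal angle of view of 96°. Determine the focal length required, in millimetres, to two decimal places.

Sensor diagonal = √(70.41² + 52.63²) = √7727.4850 ≈ 87.9061 mm.
From α = 2·arctan(d/2f) we get f = d / (2·tan(α/2)).
With d = 87.9061 mm and α/2 = 48°, tan(α/2) ≈ 1.11061, so f ≈ 87.9061 / 2.22123 ≈ 39.5755 mm.

39.58 mm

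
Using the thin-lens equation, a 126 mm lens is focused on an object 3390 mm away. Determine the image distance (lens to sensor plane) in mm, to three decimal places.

130.864 mm

1/dᵢ = 1/f − 1/dₒ = 1/126 − 1/3390 = 0.0076415 mm⁻¹.
dᵢ = 1/0.0076415 ≈ 130.8640 mm.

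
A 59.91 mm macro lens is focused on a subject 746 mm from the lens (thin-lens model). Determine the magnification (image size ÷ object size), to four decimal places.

0.0873×

Thin lens: 1/f = 1/dₒ + 1/dᵢ → 1/dᵢ = 1/59.91 − 1/746 = 0.0153512 mm⁻¹, so dᵢ ≈ 65.1414 mm.
Magnification m = dᵢ/dₒ = 65.1414/746 ≈ 0.08732.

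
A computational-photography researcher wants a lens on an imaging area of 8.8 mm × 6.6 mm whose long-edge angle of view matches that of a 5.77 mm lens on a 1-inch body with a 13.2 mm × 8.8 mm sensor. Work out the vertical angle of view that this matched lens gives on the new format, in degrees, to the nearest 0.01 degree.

Equal long-edge AOV ⇒ f₂ = f₁ · 8.8/13.2 = 5.77 × 0.66667 ≈ 3.8467 mm.
Vertical AOV on the new format = 2·arctan(6.6 / (2 × 3.8467)) = 2·arctan(0.85789) ≈ 81.2516°.

81.25°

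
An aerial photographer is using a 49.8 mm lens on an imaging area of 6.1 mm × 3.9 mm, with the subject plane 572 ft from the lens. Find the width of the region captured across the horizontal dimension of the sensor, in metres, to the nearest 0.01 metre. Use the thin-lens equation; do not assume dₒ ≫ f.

21.35 m

dₒ: 572 ft × 304.8 mm/ft = 174345.59 mm.
Similar triangles through the lens centre give W/dₒ = w/dᵢ; with 1/f = 1/dₒ + 1/dᵢ this gives W = w·(dₒ − f)/f.
W = 6.1 mm × (174346 − 49.8) / 49.8 = 6.1 × 3499.9156 ≈ 21349.485 mm = 21.3495 m.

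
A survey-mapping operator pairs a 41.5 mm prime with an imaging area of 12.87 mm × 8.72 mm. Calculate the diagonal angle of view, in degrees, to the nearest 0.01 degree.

21.22°

Sensor diagonal = √(12.87² + 8.72²) = √241.6753 ≈ 15.5459 mm.
Angle of view α = 2·arctan(d/2f) with d = 15.5459 mm and f = 41.5 mm.
d/2f = 0.18730; arctan(0.18730) ≈ 10.6086°, so α ≈ 21.2172°.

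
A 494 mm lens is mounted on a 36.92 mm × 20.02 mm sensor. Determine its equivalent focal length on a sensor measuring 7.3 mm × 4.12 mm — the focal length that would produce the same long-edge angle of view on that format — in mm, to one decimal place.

Equal angle of view means equal width/f ratio, so f₂ = f₁ · (width₂/width₁) = 494 × 7.3/36.92.
f₂ = 494 × 0.19772 ≈ 97.676 mm.

97.7 mm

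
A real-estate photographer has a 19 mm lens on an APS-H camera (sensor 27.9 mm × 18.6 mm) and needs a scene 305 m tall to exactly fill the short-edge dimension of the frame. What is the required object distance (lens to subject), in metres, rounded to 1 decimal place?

311.6 m

W: 305 m = 305000 mm.
Magnification m = h/W = dᵢ/dₒ; combined with 1/f = 1/dₒ + 1/dᵢ this gives dₒ = f·(1 + W/h).
dₒ = 19 mm × (1 + 305000/18.6) = 19 × 16398.8495 ≈ 311578.140 mm = 311.578 m.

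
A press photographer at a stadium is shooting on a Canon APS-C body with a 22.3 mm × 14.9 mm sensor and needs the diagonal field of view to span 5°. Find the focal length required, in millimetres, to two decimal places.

307.14 mm

Sensor diagonal = √(22.3² + 14.9²) = √719.3000 ≈ 26.8198 mm.
From α = 2·arctan(d/2f) we get f = d / (2·tan(α/2)).
With d = 26.8198 mm and α/2 = 2.5°, tan(α/2) ≈ 0.04366, so f ≈ 26.8198 / 0.08732 ≈ 307.1368 mm.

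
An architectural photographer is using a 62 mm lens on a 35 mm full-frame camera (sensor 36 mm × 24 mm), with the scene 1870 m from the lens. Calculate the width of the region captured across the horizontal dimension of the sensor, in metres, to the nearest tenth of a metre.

1085.8 m

dₒ: 1870 m = 1.87e+06 mm.
Similar triangles through the lens centre give W/dₒ = w/dᵢ; with 1/f = 1/dₒ + 1/dᵢ this gives W = w·(dₒ − f)/f.
W = 36 mm × (1.87e+06 − 62) / 62 = 36 × 30160.2903 ≈ 1085770.452 mm = 1085.77 m.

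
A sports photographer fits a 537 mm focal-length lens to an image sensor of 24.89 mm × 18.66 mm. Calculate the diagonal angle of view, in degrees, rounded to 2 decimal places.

3.32°

Sensor diagonal = √(24.89² + 18.66²) = √967.7077 ≈ 31.1080 mm.
Angle of view α = 2·arctan(d/2f) with d = 31.1080 mm and f = 537 mm.
d/2f = 0.02896; arctan(0.02896) ≈ 1.6591°, so α ≈ 3.3182°.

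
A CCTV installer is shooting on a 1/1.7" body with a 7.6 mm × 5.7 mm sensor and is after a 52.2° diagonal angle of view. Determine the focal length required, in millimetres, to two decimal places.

Sensor diagonal = √(7.6² + 5.7²) = √90.2500 ≈ 9.5000 mm.
From α = 2·arctan(d/2f) we get f = d / (2·tan(α/2)).
With d = 9.5000 mm and α/2 = 26.1°, tan(α/2) ≈ 0.48989, so f ≈ 9.5000 / 0.97979 ≈ 9.6960 mm.

9.70 mm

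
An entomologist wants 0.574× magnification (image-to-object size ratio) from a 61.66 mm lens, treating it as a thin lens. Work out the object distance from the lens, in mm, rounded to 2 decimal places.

169.08 mm

With m = dᵢ/dₒ and 1/f = 1/dₒ + 1/dᵢ, substituting dᵢ = m·dₒ gives 1/f = (1 + 1/m)/dₒ, hence dₒ = f·(1 + 1/m).
dₒ = 61.66 × (1 + 1/0.574) = 61.66 × 2.74216 ≈ 169.082 mm.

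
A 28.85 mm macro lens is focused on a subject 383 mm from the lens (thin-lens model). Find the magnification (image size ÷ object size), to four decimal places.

0.0815×

Thin lens: 1/f = 1/dₒ + 1/dᵢ → 1/dᵢ = 1/28.85 − 1/383 = 0.0320511 mm⁻¹, so dᵢ ≈ 31.2002 mm.
Magnification m = dᵢ/dₒ = 31.2002/383 ≈ 0.08146.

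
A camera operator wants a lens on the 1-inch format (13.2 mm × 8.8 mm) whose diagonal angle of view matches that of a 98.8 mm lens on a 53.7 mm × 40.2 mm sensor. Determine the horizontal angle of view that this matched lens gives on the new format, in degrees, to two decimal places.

Sensor diagonal = √(53.7² + 40.2²) = √4499.7300 ≈ 67.0800 mm.
Sensor diagonal = √(13.2² + 8.8²) = √251.6800 ≈ 15.8644 mm.
Equal diagonal AOV ⇒ f₂ = f₁ · 15.8644/67.0800 = 98.8 × 0.23650 ≈ 23.3662 mm.
Horizontal AOV on the new format = 2·arctan(13.2 / (2 × 23.3662)) = 2·arctan(0.28246) ≈ 31.5457°.

31.55°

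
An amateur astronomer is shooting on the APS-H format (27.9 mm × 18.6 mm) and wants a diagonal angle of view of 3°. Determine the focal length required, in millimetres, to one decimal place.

Sensor diagonal = √(27.9² + 18.6²) = √1124.3700 ≈ 33.5316 mm.
From α = 2·arctan(d/2f) we get f = d / (2·tan(α/2)).
With d = 33.5316 mm and α/2 = 1.5°, tan(α/2) ≈ 0.02619, so f ≈ 33.5316 / 0.05237 ≈ 640.2606 mm.

640.3 mm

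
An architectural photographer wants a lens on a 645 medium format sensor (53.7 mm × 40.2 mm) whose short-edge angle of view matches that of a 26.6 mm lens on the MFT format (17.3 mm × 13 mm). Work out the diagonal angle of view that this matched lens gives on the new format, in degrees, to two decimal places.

44.37°

Equal short-edge AOV ⇒ f₂ = f₁ · 40.2/13 = 26.6 × 3.09231 ≈ 82.2554 mm.
Sensor diagonal = √(53.7² + 40.2²) = √4499.7300 ≈ 67.0800 mm.
Diagonal AOV on the new format = 2·arctan(67.0800 / (2 × 82.2554)) = 2·arctan(0.40775) ≈ 44.3668°.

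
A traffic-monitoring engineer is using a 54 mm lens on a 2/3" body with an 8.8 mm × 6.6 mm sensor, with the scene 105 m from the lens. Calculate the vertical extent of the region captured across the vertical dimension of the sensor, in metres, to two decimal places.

dₒ: 105 m = 105000 mm.
Similar triangles through the lens centre give W/dₒ = h/dᵢ; with 1/f = 1/dₒ + 1/dᵢ this gives W = h·(dₒ − f)/f.
W = 6.6 mm × (105000 − 54) / 54 = 6.6 × 1943.4444 ≈ 12826.733 mm = 12.8267 m.

12.83 m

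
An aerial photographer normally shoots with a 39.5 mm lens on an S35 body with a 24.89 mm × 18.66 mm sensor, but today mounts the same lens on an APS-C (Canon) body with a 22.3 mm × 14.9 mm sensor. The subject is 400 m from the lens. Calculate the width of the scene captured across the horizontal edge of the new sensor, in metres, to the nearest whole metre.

226 m

The focal length stays 39.5 mm; the relevant sensor dimension is now w = 22.3 mm. Object distance dₒ = 400 m = 400000 mm.
Thin-lens field width W = w·(dₒ − f)/f = 22.3 × (400000 − 39.5)/39.5 ≈ 225800.485 mm = 225.8 m.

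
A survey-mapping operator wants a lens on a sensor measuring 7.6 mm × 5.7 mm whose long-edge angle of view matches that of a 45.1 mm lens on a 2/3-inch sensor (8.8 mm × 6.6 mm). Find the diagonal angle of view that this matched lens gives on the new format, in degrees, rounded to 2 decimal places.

13.91°

Equal long-edge AOV ⇒ f₂ = f₁ · 7.6/8.8 = 45.1 × 0.86364 ≈ 38.9500 mm.
Sensor diagonal = √(7.6² + 5.7²) = √90.2500 ≈ 9.5000 mm.
Diagonal AOV on the new format = 2·arctan(9.5000 / (2 × 38.9500)) = 2·arctan(0.12195) ≈ 13.9059°.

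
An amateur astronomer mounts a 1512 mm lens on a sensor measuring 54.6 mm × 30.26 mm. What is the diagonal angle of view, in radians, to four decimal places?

Sensor diagonal = √(54.6² + 30.26²) = √3896.8276 ≈ 62.4246 mm.
Angle of view α = 2·arctan(d/2f) with d = 62.4246 mm and f = 1512 mm.
d/2f = 0.02064; arctan(0.02064) ≈ 0.0206 rad, so α ≈ 0.0413 rad.

0.0413 rad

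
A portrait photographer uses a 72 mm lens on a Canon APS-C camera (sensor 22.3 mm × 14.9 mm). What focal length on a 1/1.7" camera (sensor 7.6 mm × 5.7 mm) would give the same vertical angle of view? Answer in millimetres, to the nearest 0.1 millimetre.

Equal angle of view means equal height/f ratio, so f₂ = f₁ · (height₂/height₁) = 72 × 5.7/14.9.
f₂ = 72 × 0.38255 ≈ 27.544 mm.

27.5 mm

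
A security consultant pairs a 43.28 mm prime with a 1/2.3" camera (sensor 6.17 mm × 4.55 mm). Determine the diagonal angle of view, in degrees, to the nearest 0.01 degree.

Sensor diagonal = √(6.17² + 4.55²) = √58.7714 ≈ 7.6663 mm.
Angle of view α = 2·arctan(d/2f) with d = 7.6663 mm and f = 43.28 mm.
d/2f = 0.08857; arctan(0.08857) ≈ 5.0612°, so α ≈ 10.1225°.

10.12°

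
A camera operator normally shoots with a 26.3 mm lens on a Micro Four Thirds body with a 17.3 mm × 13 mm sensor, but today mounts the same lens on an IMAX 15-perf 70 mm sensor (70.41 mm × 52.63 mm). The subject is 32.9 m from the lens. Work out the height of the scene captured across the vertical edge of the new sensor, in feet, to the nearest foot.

The focal length stays 26.3 mm; the relevant sensor dimension is now h = 52.63 mm. Object distance dₒ = 32.9 m = 32900 mm.
Thin-lens field height W = h·(dₒ − f)/f = 52.63 × (32900 − 26.3)/26.3 ≈ 65784.899 mm = 65784.899/304.8 ft = 215.83 ft.

216 ft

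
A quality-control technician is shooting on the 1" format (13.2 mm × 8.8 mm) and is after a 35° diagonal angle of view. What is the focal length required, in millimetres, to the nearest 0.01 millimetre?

Sensor diagonal = √(13.2² + 8.8²) = √251.6800 ≈ 15.8644 mm.
From α = 2·arctan(d/2f) we get f = d / (2·tan(α/2)).
With d = 15.8644 mm and α/2 = 17.5°, tan(α/2) ≈ 0.31530, so f ≈ 15.8644 / 0.63060 ≈ 25.1578 mm.

25.16 mm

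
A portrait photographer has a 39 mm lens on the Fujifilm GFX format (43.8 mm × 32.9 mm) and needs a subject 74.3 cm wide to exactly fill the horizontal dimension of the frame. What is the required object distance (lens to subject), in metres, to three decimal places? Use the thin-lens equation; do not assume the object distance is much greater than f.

W: 74.3 cm = 743 mm.
Magnification m = w/W = dᵢ/dₒ; combined with 1/f = 1/dₒ + 1/dᵢ this gives dₒ = f·(1 + W/w).
dₒ = 39 mm × (1 + 743/43.8) = 39 × 17.9635 ≈ 700.575 mm = 0.700575 m.

0.701 m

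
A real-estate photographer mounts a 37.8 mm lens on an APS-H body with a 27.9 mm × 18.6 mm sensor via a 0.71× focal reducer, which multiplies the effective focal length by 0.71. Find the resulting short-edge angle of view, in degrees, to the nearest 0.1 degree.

38.2°

Effective focal length f = 37.8 × 0.71 = 26.838 mm.
α = 2·arctan(18.6 / (2 × 26.838)) = 2·arctan(0.34652) ≈ 38.2248°.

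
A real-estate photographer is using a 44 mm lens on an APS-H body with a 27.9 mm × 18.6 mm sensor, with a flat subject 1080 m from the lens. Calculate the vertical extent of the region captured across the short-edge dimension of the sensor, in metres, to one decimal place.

456.5 m

dₒ: 1080 m = 1.08e+06 mm.
Similar triangles through the lens centre give W/dₒ = h/dᵢ; with 1/f = 1/dₒ + 1/dᵢ this gives W = h·(dₒ − f)/f.
W = 18.6 mm × (1.08e+06 − 44) / 44 = 18.6 × 24544.4545 ≈ 456526.855 mm = 456.527 m.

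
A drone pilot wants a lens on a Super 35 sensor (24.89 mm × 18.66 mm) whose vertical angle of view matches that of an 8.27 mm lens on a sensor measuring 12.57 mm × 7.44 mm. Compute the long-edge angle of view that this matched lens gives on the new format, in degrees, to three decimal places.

61.927°

Equal vertical AOV ⇒ f₂ = f₁ · 18.66/7.44 = 8.27 × 2.50806 ≈ 20.7417 mm.
Long-edge AOV on the new format = 2·arctan(24.89 / (2 × 20.7417)) = 2·arctan(0.60000) ≈ 61.9274°.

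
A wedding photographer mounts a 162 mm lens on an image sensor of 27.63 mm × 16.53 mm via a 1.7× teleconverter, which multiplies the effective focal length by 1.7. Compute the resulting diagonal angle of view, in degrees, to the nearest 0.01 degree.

Effective focal length f = 162 × 1.7 = 275.4 mm.
Sensor diagonal = √(27.63² + 16.53²) = √1036.6578 ≈ 32.1972 mm.
α = 2·arctan(32.197 / (2 × 275.4)) = 2·arctan(0.05846) ≈ 6.6909°.

6.69°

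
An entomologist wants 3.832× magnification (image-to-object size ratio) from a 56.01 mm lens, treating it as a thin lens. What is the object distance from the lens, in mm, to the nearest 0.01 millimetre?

70.63 mm

With m = dᵢ/dₒ and 1/f = 1/dₒ + 1/dᵢ, substituting dᵢ = m·dₒ gives 1/f = (1 + 1/m)/dₒ, hence dₒ = f·(1 + 1/m).
dₒ = 56.01 × (1 + 1/3.832) = 56.01 × 1.26096 ≈ 70.626 mm.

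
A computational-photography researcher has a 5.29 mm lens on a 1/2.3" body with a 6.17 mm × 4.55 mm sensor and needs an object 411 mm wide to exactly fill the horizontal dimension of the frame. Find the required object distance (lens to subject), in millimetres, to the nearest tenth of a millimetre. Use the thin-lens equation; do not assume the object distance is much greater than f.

Magnification m = w/W = dᵢ/dₒ; combined with 1/f = 1/dₒ + 1/dᵢ this gives dₒ = f·(1 + W/w).
dₒ = 5.29 mm × (1 + 411/6.17) = 5.29 × 67.6126 ≈ 357.671 mm.

357.7 mm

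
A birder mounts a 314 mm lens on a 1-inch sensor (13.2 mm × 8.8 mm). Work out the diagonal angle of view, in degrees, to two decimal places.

Sensor diagonal = √(13.2² + 8.8²) = √251.6800 ≈ 15.8644 mm.
Angle of view α = 2·arctan(d/2f) with d = 15.8644 mm and f = 314 mm.
d/2f = 0.02526; arctan(0.02526) ≈ 1.4471°, so α ≈ 2.8942°.

2.89°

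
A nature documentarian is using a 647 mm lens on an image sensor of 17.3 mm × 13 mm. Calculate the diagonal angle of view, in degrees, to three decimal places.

1.916°

Sensor diagonal = √(17.3² + 13²) = √468.2900 ≈ 21.6400 mm.
Angle of view α = 2·arctan(d/2f) with d = 21.6400 mm and f = 647 mm.
d/2f = 0.01672; arctan(0.01672) ≈ 0.9581°, so α ≈ 1.9162°.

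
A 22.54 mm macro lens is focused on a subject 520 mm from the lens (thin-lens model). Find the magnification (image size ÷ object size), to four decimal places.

Thin lens: 1/f = 1/dₒ + 1/dᵢ → 1/dᵢ = 1/22.54 − 1/520 = 0.0424425 mm⁻¹, so dᵢ ≈ 23.5613 mm.
Magnification m = dᵢ/dₒ = 23.5613/520 ≈ 0.04531.

0.0453×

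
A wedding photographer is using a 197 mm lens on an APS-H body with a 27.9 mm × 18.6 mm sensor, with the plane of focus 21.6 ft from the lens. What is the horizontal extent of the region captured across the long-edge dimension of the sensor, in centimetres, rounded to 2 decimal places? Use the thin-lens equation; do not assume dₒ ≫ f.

90.45 cm

dₒ: 21.6 ft × 304.8 mm/ft = 6583.68 mm.
Similar triangles through the lens centre give W/dₒ = w/dᵢ; with 1/f = 1/dₒ + 1/dᵢ this gives W = w·(dₒ − f)/f.
W = 27.9 mm × (6583.68 − 197) / 197 = 27.9 × 32.4197 ≈ 904.509 mm = 90.4509 cm.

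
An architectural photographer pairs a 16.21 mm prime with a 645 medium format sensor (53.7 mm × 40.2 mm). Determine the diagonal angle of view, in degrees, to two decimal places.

128.41°

Sensor diagonal = √(53.7² + 40.2²) = √4499.7300 ≈ 67.0800 mm.
Angle of view α = 2·arctan(d/2f) with d = 67.0800 mm and f = 16.21 mm.
d/2f = 2.06909; arctan(2.06909) ≈ 64.2054°, so α ≈ 128.4107°.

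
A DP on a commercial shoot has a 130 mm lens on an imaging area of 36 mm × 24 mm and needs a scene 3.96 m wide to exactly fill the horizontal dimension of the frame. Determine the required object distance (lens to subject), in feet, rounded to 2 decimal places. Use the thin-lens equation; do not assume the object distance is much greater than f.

W: 3.96 m = 3960 mm.
Magnification m = w/W = dᵢ/dₒ; combined with 1/f = 1/dₒ + 1/dᵢ this gives dₒ = f·(1 + W/w).
dₒ = 130 mm × (1 + 3960/36) = 130 × 111.0000 ≈ 14430.000 mm = 14430.000/304.8 ft = 47.3425 ft.

47.34 ft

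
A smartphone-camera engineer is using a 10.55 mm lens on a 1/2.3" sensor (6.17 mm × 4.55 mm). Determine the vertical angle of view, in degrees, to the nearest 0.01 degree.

Angle of view α = 2·arctan(h/2f) with h = 4.55 mm and f = 10.55 mm.
h/2f = 0.21564; arctan(0.21564) ≈ 12.1689°, so α ≈ 24.3378°.

24.34°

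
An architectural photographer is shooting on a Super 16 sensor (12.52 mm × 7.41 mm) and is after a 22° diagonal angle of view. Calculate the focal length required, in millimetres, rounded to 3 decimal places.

Sensor diagonal = √(12.52² + 7.41²) = √211.6585 ≈ 14.5485 mm.
From α = 2·arctan(d/2f) we get f = d / (2·tan(α/2)).
With d = 14.5485 mm and α/2 = 11°, tan(α/2) ≈ 0.19438, so f ≈ 14.5485 / 0.38876 ≈ 37.4227 mm.

37.423 mm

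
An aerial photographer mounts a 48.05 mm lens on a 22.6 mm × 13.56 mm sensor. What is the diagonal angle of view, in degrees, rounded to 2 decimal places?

Sensor diagonal = √(22.6² + 13.56²) = √694.6336 ≈ 26.3559 mm.
Angle of view α = 2·arctan(d/2f) with d = 26.3559 mm and f = 48.05 mm.
d/2f = 0.27425; arctan(0.27425) ≈ 15.3366°, so α ≈ 30.6731°.

30.67°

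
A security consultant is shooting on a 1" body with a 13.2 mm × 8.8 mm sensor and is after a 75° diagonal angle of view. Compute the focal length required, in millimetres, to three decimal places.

10.337 mm

Sensor diagonal = √(13.2² + 8.8²) = √251.6800 ≈ 15.8644 mm.
From α = 2·arctan(d/2f) we get f = d / (2·tan(α/2)).
With d = 15.8644 mm and α/2 = 37.5°, tan(α/2) ≈ 0.76733, so f ≈ 15.8644 / 1.53465 ≈ 10.3375 mm.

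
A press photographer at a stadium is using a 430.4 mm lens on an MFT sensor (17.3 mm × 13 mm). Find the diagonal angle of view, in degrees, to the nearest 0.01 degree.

Sensor diagonal = √(17.3² + 13²) = √468.2900 ≈ 21.6400 mm.
Angle of view α = 2·arctan(d/2f) with d = 21.6400 mm and f = 430.4 mm.
d/2f = 0.02514; arctan(0.02514) ≈ 1.4401°, so α ≈ 2.8802°.

2.88°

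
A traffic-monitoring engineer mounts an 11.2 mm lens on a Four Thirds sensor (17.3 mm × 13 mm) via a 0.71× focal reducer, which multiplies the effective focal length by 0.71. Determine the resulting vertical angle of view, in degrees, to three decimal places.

Effective focal length f = 11.2 × 0.71 = 7.952 mm.
α = 2·arctan(13 / (2 × 7.952)) = 2·arctan(0.81740) ≈ 78.5254°.

78.525°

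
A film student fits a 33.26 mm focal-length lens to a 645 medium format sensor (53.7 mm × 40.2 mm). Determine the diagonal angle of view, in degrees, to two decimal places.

90.48°

Sensor diagonal = √(53.7² + 40.2²) = √4499.7300 ≈ 67.0800 mm.
Angle of view α = 2·arctan(d/2f) with d = 67.0800 mm and f = 33.26 mm.
d/2f = 1.00842; arctan(1.00842) ≈ 45.2402°, so α ≈ 90.4803°.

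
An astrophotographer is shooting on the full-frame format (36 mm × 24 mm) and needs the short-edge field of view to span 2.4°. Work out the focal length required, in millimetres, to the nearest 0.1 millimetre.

From α = 2·arctan(h/2f) we get f = h / (2·tan(α/2)).
With h = 24 mm and α/2 = 1.2°, tan(α/2) ≈ 0.02095, so f ≈ 24 / 0.04189 ≈ 572.8740 mm.

572.9 mm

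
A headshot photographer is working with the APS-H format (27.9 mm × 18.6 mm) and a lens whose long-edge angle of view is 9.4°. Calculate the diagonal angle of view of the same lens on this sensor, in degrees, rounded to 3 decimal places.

11.286°

From the long-edge AOV: f = 27.9 / (2·tan(4.7°)) = 27.9 / 0.16443 ≈ 169.6771 mm.
Sensor diagonal = √(27.9² + 18.6²) = √1124.3700 ≈ 33.5316 mm.
Diagonal AOV = 2·arctan(33.5316 / (2 × 169.6771)) = 2·arctan(0.09881) ≈ 11.2862°.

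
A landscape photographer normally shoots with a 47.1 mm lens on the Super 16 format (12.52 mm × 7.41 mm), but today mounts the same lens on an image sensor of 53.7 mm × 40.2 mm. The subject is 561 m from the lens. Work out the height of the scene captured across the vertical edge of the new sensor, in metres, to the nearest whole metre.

479 m

The focal length stays 47.1 mm; the relevant sensor dimension is now h = 40.2 mm. Object distance dₒ = 561 m = 561000 mm.
Thin-lens field height W = h·(dₒ − f)/f = 40.2 × (561000 − 47.1)/47.1 ≈ 478775.087 mm = 478.775 m.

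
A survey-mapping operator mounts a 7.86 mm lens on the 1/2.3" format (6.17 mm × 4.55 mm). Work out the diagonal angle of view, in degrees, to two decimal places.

51.99°

Sensor diagonal = √(6.17² + 4.55²) = √58.7714 ≈ 7.6663 mm.
Angle of view α = 2·arctan(d/2f) with d = 7.6663 mm and f = 7.86 mm.
d/2f = 0.48767; arctan(0.48767) ≈ 25.9973°, so α ≈ 51.9947°.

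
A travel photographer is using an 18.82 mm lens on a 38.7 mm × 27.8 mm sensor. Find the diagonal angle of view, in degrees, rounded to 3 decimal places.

103.388°

Sensor diagonal = √(38.7² + 27.8²) = √2270.5300 ≈ 47.6501 mm.
Angle of view α = 2·arctan(d/2f) with d = 47.6501 mm and f = 18.82 mm.
d/2f = 1.26594; arctan(1.26594) ≈ 51.6939°, so α ≈ 103.3878°.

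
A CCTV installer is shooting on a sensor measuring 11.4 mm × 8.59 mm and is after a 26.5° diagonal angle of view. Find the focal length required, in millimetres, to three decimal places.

30.310 mm

Sensor diagonal = √(11.4² + 8.59²) = √203.7481 ≈ 14.2740 mm.
From α = 2·arctan(d/2f) we get f = d / (2·tan(α/2)).
With d = 14.2740 mm and α/2 = 13.25°, tan(α/2) ≈ 0.23547, so f ≈ 14.2740 / 0.47094 ≈ 30.3098 mm.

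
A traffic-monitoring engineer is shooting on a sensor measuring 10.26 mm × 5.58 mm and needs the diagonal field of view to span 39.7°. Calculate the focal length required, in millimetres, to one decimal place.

Sensor diagonal = √(10.26² + 5.58²) = √136.4040 ≈ 11.6792 mm.
From α = 2·arctan(d/2f) we get f = d / (2·tan(α/2)).
With d = 11.6792 mm and α/2 = 19.85°, tan(α/2) ≈ 0.36101, so f ≈ 11.6792 / 0.72202 ≈ 16.1758 mm.

16.2 mm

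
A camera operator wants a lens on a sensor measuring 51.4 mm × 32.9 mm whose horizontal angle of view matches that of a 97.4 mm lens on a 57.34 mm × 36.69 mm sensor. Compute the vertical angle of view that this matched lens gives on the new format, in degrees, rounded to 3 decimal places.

21.340°

Equal horizontal AOV ⇒ f₂ = f₁ · 51.4/57.34 = 97.4 × 0.89641 ≈ 87.3101 mm.
Vertical AOV on the new format = 2·arctan(32.9 / (2 × 87.3101)) = 2·arctan(0.18841) ≈ 21.3399°.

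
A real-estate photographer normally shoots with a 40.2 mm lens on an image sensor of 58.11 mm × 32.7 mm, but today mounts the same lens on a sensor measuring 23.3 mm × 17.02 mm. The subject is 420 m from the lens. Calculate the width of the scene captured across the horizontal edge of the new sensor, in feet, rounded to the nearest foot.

799 ft

The focal length stays 40.2 mm; the relevant sensor dimension is now w = 23.3 mm. Object distance dₒ = 420 m = 420000 mm.
Thin-lens field width W = w·(dₒ − f)/f = 23.3 × (420000 − 40.2)/40.2 ≈ 243409.536 mm = 243409.536/304.8 ft = 798.588 ft.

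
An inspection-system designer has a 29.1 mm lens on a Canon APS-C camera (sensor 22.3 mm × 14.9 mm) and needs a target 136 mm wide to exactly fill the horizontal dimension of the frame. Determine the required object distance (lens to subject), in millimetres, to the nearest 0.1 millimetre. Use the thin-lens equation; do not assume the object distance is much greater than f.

Magnification m = w/W = dᵢ/dₒ; combined with 1/f = 1/dₒ + 1/dᵢ this gives dₒ = f·(1 + W/w).
dₒ = 29.1 mm × (1 + 136/22.3) = 29.1 × 7.0987 ≈ 206.571 mm.

206.6 mm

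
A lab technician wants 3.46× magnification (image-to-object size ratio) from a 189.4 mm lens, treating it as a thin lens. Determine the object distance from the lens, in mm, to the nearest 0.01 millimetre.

244.14 mm

With m = dᵢ/dₒ and 1/f = 1/dₒ + 1/dᵢ, substituting dᵢ = m·dₒ gives 1/f = (1 + 1/m)/dₒ, hence dₒ = f·(1 + 1/m).
dₒ = 189.4 × (1 + 1/3.46) = 189.4 × 1.28902 ≈ 244.140 mm.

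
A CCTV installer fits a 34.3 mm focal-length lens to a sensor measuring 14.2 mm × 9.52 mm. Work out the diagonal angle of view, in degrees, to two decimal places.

27.99°

Sensor diagonal = √(14.2² + 9.52²) = √292.2704 ≈ 17.0959 mm.
Angle of view α = 2·arctan(d/2f) with d = 17.0959 mm and f = 34.3 mm.
d/2f = 0.24921; arctan(0.24921) ≈ 13.9937°, so α ≈ 27.9874°.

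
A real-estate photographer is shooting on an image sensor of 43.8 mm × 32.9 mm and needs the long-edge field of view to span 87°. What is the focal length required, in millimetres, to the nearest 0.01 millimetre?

From α = 2·arctan(w/2f) we get f = w / (2·tan(α/2)).
With w = 43.8 mm and α/2 = 43.5°, tan(α/2) ≈ 0.94896, so f ≈ 43.8 / 1.89793 ≈ 23.0778 mm.

23.08 mm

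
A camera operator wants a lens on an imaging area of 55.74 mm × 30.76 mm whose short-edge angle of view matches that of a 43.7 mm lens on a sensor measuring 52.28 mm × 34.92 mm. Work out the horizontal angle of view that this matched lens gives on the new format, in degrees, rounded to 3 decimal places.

Equal short-edge AOV ⇒ f₂ = f₁ · 30.76/34.92 = 43.7 × 0.88087 ≈ 38.4940 mm.
Horizontal AOV on the new format = 2·arctan(55.74 / (2 × 38.4940)) = 2·arctan(0.72401) ≈ 71.8097°.

71.810°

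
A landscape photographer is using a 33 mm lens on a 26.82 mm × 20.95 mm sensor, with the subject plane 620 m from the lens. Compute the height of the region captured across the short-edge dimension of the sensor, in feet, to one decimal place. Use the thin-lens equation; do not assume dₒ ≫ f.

1291.3 ft

dₒ: 620 m = 620000 mm.
Similar triangles through the lens centre give W/dₒ = h/dᵢ; with 1/f = 1/dₒ + 1/dᵢ this gives W = h·(dₒ − f)/f.
W = 20.95 mm × (620000 − 33) / 33 = 20.95 × 18786.8788 ≈ 393585.111 mm = 393585.111/304.8 ft = 1291.29 ft.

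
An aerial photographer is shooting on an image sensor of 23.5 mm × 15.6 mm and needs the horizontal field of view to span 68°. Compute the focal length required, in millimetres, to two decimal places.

17.42 mm

From α = 2·arctan(w/2f) we get f = w / (2·tan(α/2)).
With w = 23.5 mm and α/2 = 34°, tan(α/2) ≈ 0.67451, so f ≈ 23.5 / 1.34902 ≈ 17.4201 mm.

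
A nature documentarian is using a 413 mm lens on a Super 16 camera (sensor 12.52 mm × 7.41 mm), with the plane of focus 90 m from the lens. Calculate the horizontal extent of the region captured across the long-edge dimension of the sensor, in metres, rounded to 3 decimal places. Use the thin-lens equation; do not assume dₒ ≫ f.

dₒ: 90 m = 90000 mm.
Similar triangles through the lens centre give W/dₒ = w/dᵢ; with 1/f = 1/dₒ + 1/dᵢ this gives W = w·(dₒ − f)/f.
W = 12.52 mm × (90000 − 413) / 413 = 12.52 × 216.9177 ≈ 2715.809 mm = 2.71581 m.

2.716 m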